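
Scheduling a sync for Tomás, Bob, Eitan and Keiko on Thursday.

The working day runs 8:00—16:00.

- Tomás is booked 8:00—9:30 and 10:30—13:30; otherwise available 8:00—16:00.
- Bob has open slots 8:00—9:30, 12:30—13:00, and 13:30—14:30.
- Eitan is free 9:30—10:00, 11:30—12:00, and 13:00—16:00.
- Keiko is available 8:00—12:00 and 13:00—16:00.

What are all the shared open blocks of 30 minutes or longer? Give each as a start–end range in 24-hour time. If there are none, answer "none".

13:30–14:30

Tomás free within 08:00–16:00: 09:30–10:30, 13:30–16:00.
Tomás ∩ Bob: 13:30–14:30.
Tomás ∩ Bob ∩ Eitan: 13:30–14:30.
Tomás ∩ Bob ∩ Eitan ∩ Keiko: 13:30–14:30.
Windows ≥ 30 min: 13:30–14:30.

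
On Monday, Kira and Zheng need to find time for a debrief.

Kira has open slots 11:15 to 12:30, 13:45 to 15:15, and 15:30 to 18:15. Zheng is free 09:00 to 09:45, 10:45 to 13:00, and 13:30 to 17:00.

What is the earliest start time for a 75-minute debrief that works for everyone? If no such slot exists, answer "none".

Kira ∩ Zheng: 11:15–12:30, 13:45–15:15, 15:30–17:00.
Windows ≥ 75 min: 11:15–12:30, 13:45–15:15, 15:30–17:00.
Earliest such window starts at 11:15.

11:15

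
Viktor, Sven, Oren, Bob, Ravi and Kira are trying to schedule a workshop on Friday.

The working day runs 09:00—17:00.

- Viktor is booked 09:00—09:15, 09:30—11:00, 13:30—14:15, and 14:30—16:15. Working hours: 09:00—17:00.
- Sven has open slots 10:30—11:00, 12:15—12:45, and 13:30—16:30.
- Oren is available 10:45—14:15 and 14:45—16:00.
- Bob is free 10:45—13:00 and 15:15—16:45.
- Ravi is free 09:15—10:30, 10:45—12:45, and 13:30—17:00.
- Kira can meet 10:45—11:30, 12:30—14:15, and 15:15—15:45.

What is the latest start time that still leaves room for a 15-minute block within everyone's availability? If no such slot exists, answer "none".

Viktor free within 09:00–17:00: 09:15–09:30, 11:00–13:30, 14:15–14:30, 16:15–17:00.
Viktor ∩ Sven: 12:15–12:45, 14:15–14:30, 16:15–16:30.
Viktor ∩ Sven ∩ Oren: 12:15–12:45.
Viktor ∩ Sven ∩ Oren ∩ Bob: 12:15–12:45.
Viktor ∩ Sven ∩ Oren ∩ Bob ∩ Ravi: 12:15–12:45.
Viktor ∩ Sven ∩ Oren ∩ Bob ∩ Ravi ∩ Kira: 12:30–12:45.
Windows ≥ 15 min: 12:30–12:45.
Latest start in the last window 12:30–12:45 is 12:45 − 15 min = 12:30.

12:30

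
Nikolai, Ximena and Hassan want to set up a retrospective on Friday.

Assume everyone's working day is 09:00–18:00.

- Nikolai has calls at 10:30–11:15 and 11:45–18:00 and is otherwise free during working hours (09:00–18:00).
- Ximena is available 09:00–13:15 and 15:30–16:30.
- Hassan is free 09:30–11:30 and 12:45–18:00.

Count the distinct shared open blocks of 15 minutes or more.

2

Nikolai free within 09:00–18:00: 09:00–10:30, 11:15–11:45.
Nikolai ∩ Ximena: 09:00–10:30, 11:15–11:45.
Nikolai ∩ Ximena ∩ Hassan: 09:30–10:30, 11:15–11:30.
Windows ≥ 15 min: 09:30–10:30, 11:15–11:30.
That's 2 windows.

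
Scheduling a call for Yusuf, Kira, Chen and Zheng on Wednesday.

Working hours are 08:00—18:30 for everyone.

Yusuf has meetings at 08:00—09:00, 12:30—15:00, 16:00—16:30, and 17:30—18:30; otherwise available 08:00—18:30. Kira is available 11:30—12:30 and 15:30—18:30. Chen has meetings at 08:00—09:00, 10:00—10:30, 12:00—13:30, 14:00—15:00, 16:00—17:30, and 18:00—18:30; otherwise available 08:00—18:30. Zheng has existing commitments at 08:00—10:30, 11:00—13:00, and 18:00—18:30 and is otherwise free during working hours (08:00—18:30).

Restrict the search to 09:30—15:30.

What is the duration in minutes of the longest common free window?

Yusuf free within 08:00–18:30: 09:00–12:30, 15:00–16:00, 16:30–17:30.
Chen free within 08:00–18:30: 09:00–10:00, 10:30–12:00, 13:30–14:00, 15:00–16:00, 17:30–18:00.
Zheng free within 08:00–18:30: 10:30–11:00, 13:00–18:00.
Yusuf ∩ Kira: 11:30–12:30, 15:30–16:00, 16:30–17:30.
Yusuf ∩ Kira ∩ Chen: 11:30–12:00, 15:30–16:00.
Yusuf ∩ Kira ∩ Chen ∩ Zheng: 15:30–16:00.
Restricted to 09:30–15:30: (none).
No common window.

0 minutes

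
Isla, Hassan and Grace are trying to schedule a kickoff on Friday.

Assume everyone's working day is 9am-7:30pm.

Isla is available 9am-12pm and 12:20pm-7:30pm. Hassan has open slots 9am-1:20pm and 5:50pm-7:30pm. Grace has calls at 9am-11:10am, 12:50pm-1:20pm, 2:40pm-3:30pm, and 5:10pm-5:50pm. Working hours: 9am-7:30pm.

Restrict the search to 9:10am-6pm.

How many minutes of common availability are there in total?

90 minutes

Grace free within 09:00–19:30: 11:10–12:50, 13:20–14:40, 15:30–17:10, 17:50–19:30.
Isla ∩ Hassan: 09:00–12:00, 12:20–13:20, 17:50–19:30.
Isla ∩ Hassan ∩ Grace: 11:10–12:00, 12:20–12:50, 17:50–19:30.
Restricted to 09:10–18:00: 11:10–12:00, 12:20–12:50, 17:50–18:00.
Total common minutes: 50 + 30 + 10 = 90.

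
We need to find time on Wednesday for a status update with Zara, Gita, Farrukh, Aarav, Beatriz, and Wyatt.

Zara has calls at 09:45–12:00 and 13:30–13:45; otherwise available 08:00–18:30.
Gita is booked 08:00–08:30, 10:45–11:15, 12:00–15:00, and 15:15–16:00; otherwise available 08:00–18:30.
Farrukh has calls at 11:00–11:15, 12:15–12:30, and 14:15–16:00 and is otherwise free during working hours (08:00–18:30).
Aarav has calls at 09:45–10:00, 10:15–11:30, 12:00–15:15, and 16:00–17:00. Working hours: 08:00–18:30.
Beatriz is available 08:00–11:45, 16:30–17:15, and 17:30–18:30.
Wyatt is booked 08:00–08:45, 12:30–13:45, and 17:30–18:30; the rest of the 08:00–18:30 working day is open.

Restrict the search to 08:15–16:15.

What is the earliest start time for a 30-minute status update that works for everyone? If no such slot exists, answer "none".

Zara free within 08:00–18:30: 08:00–09:45, 12:00–13:30, 13:45–18:30.
Gita free within 08:00–18:30: 08:30–10:45, 11:15–12:00, 15:00–15:15, 16:00–18:30.
Farrukh free within 08:00–18:30: 08:00–11:00, 11:15–12:15, 12:30–14:15, 16:00–18:30.
Aarav free within 08:00–18:30: 08:00–09:45, 10:00–10:15, 11:30–12:00, 15:15–16:00, 17:00–18:30.
Wyatt free within 08:00–18:30: 08:45–12:30, 13:45–17:30.
Zara ∩ Gita: 08:30–09:45, 15:00–15:15, 16:00–18:30.
Zara ∩ Gita ∩ Farrukh: 08:30–09:45, 16:00–18:30.
Zara ∩ Gita ∩ Farrukh ∩ Aarav: 08:30–09:45, 17:00–18:30.
Zara ∩ Gita ∩ Farrukh ∩ Aarav ∩ Beatriz: 08:30–09:45, 17:00–17:15, 17:30–18:30.
Zara ∩ Gita ∩ Farrukh ∩ Aarav ∩ Beatriz ∩ Wyatt: 08:45–09:45, 17:00–17:15.
Restricted to 08:15–16:15: 08:45–09:45.
Windows ≥ 30 min: 08:45–09:45.
Earliest such window starts at 08:45.

08:45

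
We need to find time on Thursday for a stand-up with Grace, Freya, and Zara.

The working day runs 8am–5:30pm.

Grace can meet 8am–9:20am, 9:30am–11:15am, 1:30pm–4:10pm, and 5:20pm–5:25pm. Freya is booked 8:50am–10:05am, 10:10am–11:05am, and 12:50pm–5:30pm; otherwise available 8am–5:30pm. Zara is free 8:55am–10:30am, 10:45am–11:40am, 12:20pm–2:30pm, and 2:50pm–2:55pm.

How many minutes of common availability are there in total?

15 minutes

Freya free within 08:00–17:30: 08:00–08:50, 10:05–10:10, 11:05–12:50.
Grace ∩ Freya: 08:00–08:50, 10:05–10:10, 11:05–11:15.
Grace ∩ Freya ∩ Zara: 10:05–10:10, 11:05–11:15.
Total common minutes: 5 + 10 = 15.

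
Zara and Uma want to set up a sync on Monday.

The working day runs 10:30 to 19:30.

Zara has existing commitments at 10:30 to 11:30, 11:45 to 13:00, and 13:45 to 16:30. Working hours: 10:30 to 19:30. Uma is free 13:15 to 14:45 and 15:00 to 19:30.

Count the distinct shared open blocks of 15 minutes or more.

Zara free within 10:30–19:30: 11:30–11:45, 13:00–13:45, 16:30–19:30.
Zara ∩ Uma: 13:15–13:45, 16:30–19:30.
Windows ≥ 15 min: 13:15–13:45, 16:30–19:30.
That's 2 windows.

2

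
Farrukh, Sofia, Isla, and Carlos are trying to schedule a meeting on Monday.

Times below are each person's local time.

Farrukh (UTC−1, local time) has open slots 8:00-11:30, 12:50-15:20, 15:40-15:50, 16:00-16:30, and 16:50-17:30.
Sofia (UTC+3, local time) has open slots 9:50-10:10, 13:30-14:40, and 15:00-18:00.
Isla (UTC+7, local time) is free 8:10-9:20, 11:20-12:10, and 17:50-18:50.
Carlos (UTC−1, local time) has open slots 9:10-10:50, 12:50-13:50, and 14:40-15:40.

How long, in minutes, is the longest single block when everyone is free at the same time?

Farrukh → UTC: 09:00–12:30, 13:50–16:20, 16:40–16:50, 17:00–17:30, 17:50–18:30.
Sofia → UTC: 06:50–07:10, 10:30–11:40, 12:00–15:00.
Isla → UTC: 01:10–02:20, 04:20–05:10, 10:50–11:50.
Carlos → UTC: 10:10–11:50, 13:50–14:50, 15:40–16:40.
Farrukh ∩ Sofia: 10:30–11:40, 12:00–12:30, 13:50–15:00.
Farrukh ∩ Sofia ∩ Isla: 10:50–11:40.
Farrukh ∩ Sofia ∩ Isla ∩ Carlos: 10:50–11:40.
Single common window of 50 minutes.

50 minutes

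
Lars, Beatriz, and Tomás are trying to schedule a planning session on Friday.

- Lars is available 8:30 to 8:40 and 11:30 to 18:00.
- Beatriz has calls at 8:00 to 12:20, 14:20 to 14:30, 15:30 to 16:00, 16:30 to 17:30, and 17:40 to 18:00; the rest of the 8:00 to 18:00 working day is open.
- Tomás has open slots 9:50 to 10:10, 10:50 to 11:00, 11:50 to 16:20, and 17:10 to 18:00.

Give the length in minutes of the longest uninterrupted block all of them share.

120 minutes

Beatriz free within 08:00–18:00: 12:20–14:20, 14:30–15:30, 16:00–16:30, 17:30–17:40.
Lars ∩ Beatriz: 12:20–14:20, 14:30–15:30, 16:00–16:30, 17:30–17:40.
Lars ∩ Beatriz ∩ Tomás: 12:20–14:20, 14:30–15:30, 16:00–16:20, 17:30–17:40.
Common window lengths: 120, 60, 20, 10 min; longest is 120.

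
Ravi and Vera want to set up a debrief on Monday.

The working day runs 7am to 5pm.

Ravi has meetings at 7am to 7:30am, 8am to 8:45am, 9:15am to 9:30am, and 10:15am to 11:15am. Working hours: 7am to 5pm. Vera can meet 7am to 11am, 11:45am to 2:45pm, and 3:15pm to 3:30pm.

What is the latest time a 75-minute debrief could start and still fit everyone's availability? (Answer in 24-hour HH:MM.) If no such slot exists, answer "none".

Ravi free within 07:00–17:00: 07:30–08:00, 08:45–09:15, 09:30–10:15, 11:15–17:00.
Ravi ∩ Vera: 07:30–08:00, 08:45–09:15, 09:30–10:15, 11:45–14:45, 15:15–15:30.
Windows ≥ 75 min: 11:45–14:45.
Latest start in the last window 11:45–14:45 is 14:45 − 75 min = 13:30.

13:30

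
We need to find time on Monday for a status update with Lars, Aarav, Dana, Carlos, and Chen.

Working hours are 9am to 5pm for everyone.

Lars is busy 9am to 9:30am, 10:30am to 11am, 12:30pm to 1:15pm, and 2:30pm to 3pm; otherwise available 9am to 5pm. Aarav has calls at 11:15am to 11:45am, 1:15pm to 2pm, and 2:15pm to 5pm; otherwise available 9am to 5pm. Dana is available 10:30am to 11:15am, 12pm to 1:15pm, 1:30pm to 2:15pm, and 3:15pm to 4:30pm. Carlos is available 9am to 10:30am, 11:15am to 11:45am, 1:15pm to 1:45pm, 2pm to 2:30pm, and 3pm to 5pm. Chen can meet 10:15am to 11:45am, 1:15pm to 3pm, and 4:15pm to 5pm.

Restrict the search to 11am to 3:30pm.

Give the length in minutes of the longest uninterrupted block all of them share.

Lars free within 09:00–17:00: 09:30–10:30, 11:00–12:30, 13:15–14:30, 15:00–17:00.
Aarav free within 09:00–17:00: 09:00–11:15, 11:45–13:15, 14:00–14:15.
Lars ∩ Aarav: 09:30–10:30, 11:00–11:15, 11:45–12:30, 14:00–14:15.
Lars ∩ Aarav ∩ Dana: 11:00–11:15, 12:00–12:30, 14:00–14:15.
Lars ∩ Aarav ∩ Dana ∩ Carlos: 14:00–14:15.
Lars ∩ Aarav ∩ Dana ∩ Carlos ∩ Chen: 14:00–14:15.
Restricted to 11:00–15:30: 14:00–14:15.
Single common window of 15 minutes.

15 minutes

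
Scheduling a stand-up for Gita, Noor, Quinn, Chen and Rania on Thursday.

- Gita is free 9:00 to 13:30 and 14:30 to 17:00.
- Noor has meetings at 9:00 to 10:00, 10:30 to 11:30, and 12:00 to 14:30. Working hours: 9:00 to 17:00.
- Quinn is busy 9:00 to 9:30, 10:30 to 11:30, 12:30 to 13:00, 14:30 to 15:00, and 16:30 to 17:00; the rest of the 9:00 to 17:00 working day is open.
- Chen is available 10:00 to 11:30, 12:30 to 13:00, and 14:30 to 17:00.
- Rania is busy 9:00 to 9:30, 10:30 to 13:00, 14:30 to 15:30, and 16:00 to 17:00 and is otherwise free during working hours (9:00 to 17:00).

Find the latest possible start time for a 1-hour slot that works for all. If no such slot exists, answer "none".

Noor free within 09:00–17:00: 10:00–10:30, 11:30–12:00, 14:30–17:00.
Quinn free within 09:00–17:00: 09:30–10:30, 11:30–12:30, 13:00–14:30, 15:00–16:30.
Rania free within 09:00–17:00: 09:30–10:30, 13:00–14:30, 15:30–16:00.
Gita ∩ Noor: 10:00–10:30, 11:30–12:00, 14:30–17:00.
Gita ∩ Noor ∩ Quinn: 10:00–10:30, 11:30–12:00, 15:00–16:30.
Gita ∩ Noor ∩ Quinn ∩ Chen: 10:00–10:30, 15:00–16:30.
Gita ∩ Noor ∩ Quinn ∩ Chen ∩ Rania: 10:00–10:30, 15:30–16:00.
Windows ≥ 60 min: (none).

none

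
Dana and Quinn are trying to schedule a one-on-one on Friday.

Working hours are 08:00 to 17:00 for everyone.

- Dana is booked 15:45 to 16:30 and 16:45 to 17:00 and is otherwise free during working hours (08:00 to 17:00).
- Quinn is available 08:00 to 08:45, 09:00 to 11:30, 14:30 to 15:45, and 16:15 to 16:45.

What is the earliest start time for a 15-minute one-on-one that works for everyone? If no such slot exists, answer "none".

Dana free within 08:00–17:00: 08:00–15:45, 16:30–16:45.
Dana ∩ Quinn: 08:00–08:45, 09:00–11:30, 14:30–15:45, 16:30–16:45.
Windows ≥ 15 min: 08:00–08:45, 09:00–11:30, 14:30–15:45, 16:30–16:45.
Earliest such window starts at 08:00.

08:00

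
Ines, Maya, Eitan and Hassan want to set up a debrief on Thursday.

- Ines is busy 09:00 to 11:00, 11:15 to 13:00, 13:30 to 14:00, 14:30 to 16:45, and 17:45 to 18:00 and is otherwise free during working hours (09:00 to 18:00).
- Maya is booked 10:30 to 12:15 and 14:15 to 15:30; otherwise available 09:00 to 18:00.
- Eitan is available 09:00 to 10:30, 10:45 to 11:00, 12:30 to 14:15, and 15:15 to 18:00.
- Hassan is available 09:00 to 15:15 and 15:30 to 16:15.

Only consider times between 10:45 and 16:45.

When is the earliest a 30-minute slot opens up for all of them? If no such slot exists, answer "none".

Ines free within 09:00–18:00: 11:00–11:15, 13:00–13:30, 14:00–14:30, 16:45–17:45.
Maya free within 09:00–18:00: 09:00–10:30, 12:15–14:15, 15:30–18:00.
Ines ∩ Maya: 13:00–13:30, 14:00–14:15, 16:45–17:45.
Ines ∩ Maya ∩ Eitan: 13:00–13:30, 14:00–14:15, 16:45–17:45.
Ines ∩ Maya ∩ Eitan ∩ Hassan: 13:00–13:30, 14:00–14:15.
Restricted to 10:45–16:45: 13:00–13:30, 14:00–14:15.
Windows ≥ 30 min: 13:00–13:30.
Earliest such window starts at 13:00.

13:00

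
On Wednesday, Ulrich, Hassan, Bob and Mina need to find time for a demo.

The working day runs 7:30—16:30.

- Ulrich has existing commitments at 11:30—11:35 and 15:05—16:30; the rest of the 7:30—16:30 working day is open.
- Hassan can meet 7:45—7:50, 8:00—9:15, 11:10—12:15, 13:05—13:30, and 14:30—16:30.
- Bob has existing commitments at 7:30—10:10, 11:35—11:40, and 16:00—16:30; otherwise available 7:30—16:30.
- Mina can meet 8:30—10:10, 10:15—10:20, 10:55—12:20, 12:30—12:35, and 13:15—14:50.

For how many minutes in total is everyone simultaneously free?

Ulrich free within 07:30–16:30: 07:30–11:30, 11:35–15:05.
Bob free within 07:30–16:30: 10:10–11:35, 11:40–16:00.
Ulrich ∩ Hassan: 07:45–07:50, 08:00–09:15, 11:10–11:30, 11:35–12:15, 13:05–13:30, 14:30–15:05.
Ulrich ∩ Hassan ∩ Bob: 11:10–11:30, 11:40–12:15, 13:05–13:30, 14:30–15:05.
Ulrich ∩ Hassan ∩ Bob ∩ Mina: 11:10–11:30, 11:40–12:15, 13:15–13:30, 14:30–14:50.
Total common minutes: 20 + 35 + 15 + 20 = 90.

90 minutes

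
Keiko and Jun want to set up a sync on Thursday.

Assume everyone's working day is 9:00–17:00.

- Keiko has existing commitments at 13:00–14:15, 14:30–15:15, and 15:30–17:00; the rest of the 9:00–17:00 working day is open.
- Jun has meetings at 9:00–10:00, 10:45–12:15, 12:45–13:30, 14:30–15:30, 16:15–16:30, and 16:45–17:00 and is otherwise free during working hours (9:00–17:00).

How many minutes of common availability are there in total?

Keiko free within 09:00–17:00: 09:00–13:00, 14:15–14:30, 15:15–15:30.
Jun free within 09:00–17:00: 10:00–10:45, 12:15–12:45, 13:30–14:30, 15:30–16:15, 16:30–16:45.
Keiko ∩ Jun: 10:00–10:45, 12:15–12:45, 14:15–14:30.
Total common minutes: 45 + 30 + 15 = 90.

90 minutes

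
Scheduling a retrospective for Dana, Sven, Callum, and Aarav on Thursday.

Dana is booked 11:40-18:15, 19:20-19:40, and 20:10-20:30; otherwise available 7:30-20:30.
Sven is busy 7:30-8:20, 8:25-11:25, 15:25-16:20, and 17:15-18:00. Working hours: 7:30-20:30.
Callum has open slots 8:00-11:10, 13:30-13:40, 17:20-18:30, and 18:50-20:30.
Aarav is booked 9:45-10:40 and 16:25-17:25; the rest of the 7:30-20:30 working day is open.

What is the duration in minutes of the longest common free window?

30 minutes

Dana free within 07:30–20:30: 07:30–11:40, 18:15–19:20, 19:40–20:10.
Sven free within 07:30–20:30: 08:20–08:25, 11:25–15:25, 16:20–17:15, 18:00–20:30.
Aarav free within 07:30–20:30: 07:30–09:45, 10:40–16:25, 17:25–20:30.
Dana ∩ Sven: 08:20–08:25, 11:25–11:40, 18:15–19:20, 19:40–20:10.
Dana ∩ Sven ∩ Callum: 08:20–08:25, 18:15–18:30, 18:50–19:20, 19:40–20:10.
Dana ∩ Sven ∩ Callum ∩ Aarav: 08:20–08:25, 18:15–18:30, 18:50–19:20, 19:40–20:10.
Common window lengths: 5, 15, 30, 30 min; longest is 30.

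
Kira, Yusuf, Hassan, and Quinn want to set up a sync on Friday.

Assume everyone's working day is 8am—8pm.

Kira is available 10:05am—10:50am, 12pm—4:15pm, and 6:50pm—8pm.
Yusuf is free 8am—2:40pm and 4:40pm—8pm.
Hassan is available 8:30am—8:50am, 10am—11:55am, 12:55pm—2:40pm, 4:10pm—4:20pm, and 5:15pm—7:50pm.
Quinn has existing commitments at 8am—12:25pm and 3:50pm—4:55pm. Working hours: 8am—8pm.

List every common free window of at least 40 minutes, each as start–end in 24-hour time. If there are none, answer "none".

12:55–14:40, 18:50–19:50

Quinn free within 08:00–20:00: 12:25–15:50, 16:55–20:00.
Kira ∩ Yusuf: 10:05–10:50, 12:00–14:40, 18:50–20:00.
Kira ∩ Yusuf ∩ Hassan: 10:05–10:50, 12:55–14:40, 18:50–19:50.
Kira ∩ Yusuf ∩ Hassan ∩ Quinn: 12:55–14:40, 18:50–19:50.
Windows ≥ 40 min: 12:55–14:40, 18:50–19:50.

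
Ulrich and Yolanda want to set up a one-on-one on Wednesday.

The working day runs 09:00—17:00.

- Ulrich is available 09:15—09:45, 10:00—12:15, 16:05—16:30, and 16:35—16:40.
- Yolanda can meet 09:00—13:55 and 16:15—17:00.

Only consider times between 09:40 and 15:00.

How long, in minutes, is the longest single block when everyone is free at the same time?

Ulrich ∩ Yolanda: 09:15–09:45, 10:00–12:15, 16:15–16:30, 16:35–16:40.
Restricted to 09:40–15:00: 09:40–09:45, 10:00–12:15.
Common window lengths: 5, 135 min; longest is 135.

135 minutes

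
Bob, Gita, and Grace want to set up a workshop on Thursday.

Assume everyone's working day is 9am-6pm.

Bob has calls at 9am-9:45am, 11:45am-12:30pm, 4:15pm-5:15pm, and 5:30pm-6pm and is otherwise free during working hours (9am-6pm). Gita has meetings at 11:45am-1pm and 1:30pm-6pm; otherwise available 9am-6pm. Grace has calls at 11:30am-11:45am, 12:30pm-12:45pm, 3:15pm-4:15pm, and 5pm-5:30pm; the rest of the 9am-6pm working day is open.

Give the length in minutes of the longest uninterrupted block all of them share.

105 minutes

Bob free within 09:00–18:00: 09:45–11:45, 12:30–16:15, 17:15–17:30.
Gita free within 09:00–18:00: 09:00–11:45, 13:00–13:30.
Grace free within 09:00–18:00: 09:00–11:30, 11:45–12:30, 12:45–15:15, 16:15–17:00, 17:30–18:00.
Bob ∩ Gita: 09:45–11:45, 13:00–13:30.
Bob ∩ Gita ∩ Grace: 09:45–11:30, 13:00–13:30.
Common window lengths: 105, 30 min; longest is 105.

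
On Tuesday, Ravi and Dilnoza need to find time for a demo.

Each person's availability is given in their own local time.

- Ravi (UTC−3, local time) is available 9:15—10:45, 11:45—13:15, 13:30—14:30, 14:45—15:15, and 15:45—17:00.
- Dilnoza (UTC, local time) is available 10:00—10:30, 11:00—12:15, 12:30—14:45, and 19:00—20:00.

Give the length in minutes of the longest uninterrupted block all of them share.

75 minutes

Ravi → UTC: 12:15–13:45, 14:45–16:15, 16:30–17:30, 17:45–18:15, 18:45–20:00.
Dilnoza → UTC: 10:00–10:30, 11:00–12:15, 12:30–14:45, 19:00–20:00.
Ravi ∩ Dilnoza: 12:30–13:45, 19:00–20:00.
Common window lengths: 75, 60 min; longest is 75.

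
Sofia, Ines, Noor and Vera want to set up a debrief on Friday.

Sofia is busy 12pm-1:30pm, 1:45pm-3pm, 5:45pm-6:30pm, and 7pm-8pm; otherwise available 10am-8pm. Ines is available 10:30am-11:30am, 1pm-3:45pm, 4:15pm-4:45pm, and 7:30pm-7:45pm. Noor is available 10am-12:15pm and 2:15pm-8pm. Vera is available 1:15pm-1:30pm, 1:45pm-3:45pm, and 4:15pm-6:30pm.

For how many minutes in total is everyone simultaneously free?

75 minutes

Sofia free within 10:00–20:00: 10:00–12:00, 13:30–13:45, 15:00–17:45, 18:30–19:00.
Sofia ∩ Ines: 10:30–11:30, 13:30–13:45, 15:00–15:45, 16:15–16:45.
Sofia ∩ Ines ∩ Noor: 10:30–11:30, 15:00–15:45, 16:15–16:45.
Sofia ∩ Ines ∩ Noor ∩ Vera: 15:00–15:45, 16:15–16:45.
Total common minutes: 45 + 30 = 75.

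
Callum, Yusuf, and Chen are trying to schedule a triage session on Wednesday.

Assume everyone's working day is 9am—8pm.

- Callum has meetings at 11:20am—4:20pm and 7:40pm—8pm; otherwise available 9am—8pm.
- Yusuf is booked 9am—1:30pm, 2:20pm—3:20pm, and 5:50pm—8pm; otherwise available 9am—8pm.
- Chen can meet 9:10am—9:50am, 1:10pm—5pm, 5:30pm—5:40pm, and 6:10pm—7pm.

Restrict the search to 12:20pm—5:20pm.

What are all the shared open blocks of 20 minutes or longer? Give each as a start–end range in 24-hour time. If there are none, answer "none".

Callum free within 09:00–20:00: 09:00–11:20, 16:20–19:40.
Yusuf free within 09:00–20:00: 13:30–14:20, 15:20–17:50.
Callum ∩ Yusuf: 16:20–17:50.
Callum ∩ Yusuf ∩ Chen: 16:20–17:00, 17:30–17:40.
Restricted to 12:20–17:20: 16:20–17:00.
Windows ≥ 20 min: 16:20–17:00.

16:20–17:00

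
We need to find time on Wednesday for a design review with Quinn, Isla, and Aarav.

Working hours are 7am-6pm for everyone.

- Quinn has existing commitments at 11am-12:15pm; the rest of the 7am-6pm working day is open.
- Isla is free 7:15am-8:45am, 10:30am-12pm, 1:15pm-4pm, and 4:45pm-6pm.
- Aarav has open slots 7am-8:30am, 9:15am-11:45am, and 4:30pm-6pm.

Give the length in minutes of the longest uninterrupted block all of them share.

75 minutes

Quinn free within 07:00–18:00: 07:00–11:00, 12:15–18:00.
Quinn ∩ Isla: 07:15–08:45, 10:30–11:00, 13:15–16:00, 16:45–18:00.
Quinn ∩ Isla ∩ Aarav: 07:15–08:30, 10:30–11:00, 16:45–18:00.
Common window lengths: 75, 30, 75 min; longest is 75.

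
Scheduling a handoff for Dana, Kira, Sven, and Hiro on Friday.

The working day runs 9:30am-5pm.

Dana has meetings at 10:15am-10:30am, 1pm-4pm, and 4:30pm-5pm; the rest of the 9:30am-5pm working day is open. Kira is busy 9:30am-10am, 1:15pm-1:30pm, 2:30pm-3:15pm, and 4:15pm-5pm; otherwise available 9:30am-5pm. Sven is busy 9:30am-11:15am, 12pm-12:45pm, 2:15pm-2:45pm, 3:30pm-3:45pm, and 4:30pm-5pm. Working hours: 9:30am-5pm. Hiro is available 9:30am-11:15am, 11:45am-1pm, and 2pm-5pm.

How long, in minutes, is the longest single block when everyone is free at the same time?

Dana free within 09:30–17:00: 09:30–10:15, 10:30–13:00, 16:00–16:30.
Kira free within 09:30–17:00: 10:00–13:15, 13:30–14:30, 15:15–16:15.
Sven free within 09:30–17:00: 11:15–12:00, 12:45–14:15, 14:45–15:30, 15:45–16:30.
Dana ∩ Kira: 10:00–10:15, 10:30–13:00, 16:00–16:15.
Dana ∩ Kira ∩ Sven: 11:15–12:00, 12:45–13:00, 16:00–16:15.
Dana ∩ Kira ∩ Sven ∩ Hiro: 11:45–12:00, 12:45–13:00, 16:00–16:15.
Common window lengths: 15, 15, 15 min; longest is 15.

15 minutes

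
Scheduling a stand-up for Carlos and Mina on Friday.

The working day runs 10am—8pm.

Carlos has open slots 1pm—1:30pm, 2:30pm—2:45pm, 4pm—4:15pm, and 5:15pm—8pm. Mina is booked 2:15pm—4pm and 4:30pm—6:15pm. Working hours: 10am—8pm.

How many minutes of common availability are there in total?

Mina free within 10:00–20:00: 10:00–14:15, 16:00–16:30, 18:15–20:00.
Carlos ∩ Mina: 13:00–13:30, 16:00–16:15, 18:15–20:00.
Total common minutes: 30 + 15 + 105 = 150.

150 minutes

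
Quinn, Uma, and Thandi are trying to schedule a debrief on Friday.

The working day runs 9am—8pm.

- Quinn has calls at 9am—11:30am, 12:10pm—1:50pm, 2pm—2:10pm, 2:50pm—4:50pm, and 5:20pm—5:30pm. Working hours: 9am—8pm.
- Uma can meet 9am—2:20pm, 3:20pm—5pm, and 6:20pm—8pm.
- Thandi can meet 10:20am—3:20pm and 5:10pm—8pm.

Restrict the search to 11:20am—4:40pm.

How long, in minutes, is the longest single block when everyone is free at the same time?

Quinn free within 09:00–20:00: 11:30–12:10, 13:50–14:00, 14:10–14:50, 16:50–17:20, 17:30–20:00.
Quinn ∩ Uma: 11:30–12:10, 13:50–14:00, 14:10–14:20, 16:50–17:00, 18:20–20:00.
Quinn ∩ Uma ∩ Thandi: 11:30–12:10, 13:50–14:00, 14:10–14:20, 18:20–20:00.
Restricted to 11:20–16:40: 11:30–12:10, 13:50–14:00, 14:10–14:20.
Common window lengths: 40, 10, 10 min; longest is 40.

40 minutes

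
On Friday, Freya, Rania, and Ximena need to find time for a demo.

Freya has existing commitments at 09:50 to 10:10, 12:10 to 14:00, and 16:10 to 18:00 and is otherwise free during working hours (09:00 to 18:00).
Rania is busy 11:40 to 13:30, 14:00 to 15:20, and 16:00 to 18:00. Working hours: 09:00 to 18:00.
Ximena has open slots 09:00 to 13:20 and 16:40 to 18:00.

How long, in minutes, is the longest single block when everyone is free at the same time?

Freya free within 09:00–18:00: 09:00–09:50, 10:10–12:10, 14:00–16:10.
Rania free within 09:00–18:00: 09:00–11:40, 13:30–14:00, 15:20–16:00.
Freya ∩ Rania: 09:00–09:50, 10:10–11:40, 15:20–16:00.
Freya ∩ Rania ∩ Ximena: 09:00–09:50, 10:10–11:40.
Common window lengths: 50, 90 min; longest is 90.

90 minutes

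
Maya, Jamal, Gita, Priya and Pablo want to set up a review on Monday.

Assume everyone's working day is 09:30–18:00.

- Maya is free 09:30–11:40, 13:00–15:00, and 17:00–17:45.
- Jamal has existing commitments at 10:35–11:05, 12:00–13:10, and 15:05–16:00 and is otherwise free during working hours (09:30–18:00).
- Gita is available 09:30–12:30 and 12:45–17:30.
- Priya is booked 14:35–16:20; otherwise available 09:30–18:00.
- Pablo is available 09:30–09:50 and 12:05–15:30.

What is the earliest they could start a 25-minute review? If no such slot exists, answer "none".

Jamal free within 09:30–18:00: 09:30–10:35, 11:05–12:00, 13:10–15:05, 16:00–18:00.
Priya free within 09:30–18:00: 09:30–14:35, 16:20–18:00.
Maya ∩ Jamal: 09:30–10:35, 11:05–11:40, 13:10–15:00, 17:00–17:45.
Maya ∩ Jamal ∩ Gita: 09:30–10:35, 11:05–11:40, 13:10–15:00, 17:00–17:30.
Maya ∩ Jamal ∩ Gita ∩ Priya: 09:30–10:35, 11:05–11:40, 13:10–14:35, 17:00–17:30.
Maya ∩ Jamal ∩ Gita ∩ Priya ∩ Pablo: 09:30–09:50, 13:10–14:35.
Windows ≥ 25 min: 13:10–14:35.
Earliest such window starts at 13:10.

13:10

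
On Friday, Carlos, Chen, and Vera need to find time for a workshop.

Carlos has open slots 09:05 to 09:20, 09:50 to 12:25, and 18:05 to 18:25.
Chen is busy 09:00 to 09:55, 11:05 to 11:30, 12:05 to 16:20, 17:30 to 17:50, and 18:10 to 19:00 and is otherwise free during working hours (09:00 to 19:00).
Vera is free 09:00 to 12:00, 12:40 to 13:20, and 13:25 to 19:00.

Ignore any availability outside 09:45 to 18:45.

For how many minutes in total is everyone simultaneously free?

105 minutes

Chen free within 09:00–19:00: 09:55–11:05, 11:30–12:05, 16:20–17:30, 17:50–18:10.
Carlos ∩ Chen: 09:55–11:05, 11:30–12:05, 18:05–18:10.
Carlos ∩ Chen ∩ Vera: 09:55–11:05, 11:30–12:00, 18:05–18:10.
Restricted to 09:45–18:45: 09:55–11:05, 11:30–12:00, 18:05–18:10.
Total common minutes: 70 + 30 + 5 = 105.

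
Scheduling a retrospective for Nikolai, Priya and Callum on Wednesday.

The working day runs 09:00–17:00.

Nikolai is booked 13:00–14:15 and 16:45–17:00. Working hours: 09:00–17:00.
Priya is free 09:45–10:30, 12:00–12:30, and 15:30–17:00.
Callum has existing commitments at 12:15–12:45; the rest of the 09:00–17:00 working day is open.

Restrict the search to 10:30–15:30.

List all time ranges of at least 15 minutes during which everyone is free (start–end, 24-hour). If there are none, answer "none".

Nikolai free within 09:00–17:00: 09:00–13:00, 14:15–16:45.
Callum free within 09:00–17:00: 09:00–12:15, 12:45–17:00.
Nikolai ∩ Priya: 09:45–10:30, 12:00–12:30, 15:30–16:45.
Nikolai ∩ Priya ∩ Callum: 09:45–10:30, 12:00–12:15, 15:30–16:45.
Restricted to 10:30–15:30: 12:00–12:15.
Windows ≥ 15 min: 12:00–12:15.

12:00–12:15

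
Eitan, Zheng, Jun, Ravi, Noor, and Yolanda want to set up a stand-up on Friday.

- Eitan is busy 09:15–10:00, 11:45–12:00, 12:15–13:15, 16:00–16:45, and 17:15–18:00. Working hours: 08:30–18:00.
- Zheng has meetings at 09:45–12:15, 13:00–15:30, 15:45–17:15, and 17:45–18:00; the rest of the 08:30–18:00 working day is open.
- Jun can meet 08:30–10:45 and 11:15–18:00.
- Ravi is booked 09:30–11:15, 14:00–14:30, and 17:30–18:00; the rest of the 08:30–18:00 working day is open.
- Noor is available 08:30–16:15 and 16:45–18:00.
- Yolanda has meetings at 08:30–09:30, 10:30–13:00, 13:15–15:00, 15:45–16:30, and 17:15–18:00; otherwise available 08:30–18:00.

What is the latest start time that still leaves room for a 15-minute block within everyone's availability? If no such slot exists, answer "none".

Eitan free within 08:30–18:00: 08:30–09:15, 10:00–11:45, 12:00–12:15, 13:15–16:00, 16:45–17:15.
Zheng free within 08:30–18:00: 08:30–09:45, 12:15–13:00, 15:30–15:45, 17:15–17:45.
Ravi free within 08:30–18:00: 08:30–09:30, 11:15–14:00, 14:30–17:30.
Yolanda free within 08:30–18:00: 09:30–10:30, 13:00–13:15, 15:00–15:45, 16:30–17:15.
Eitan ∩ Zheng: 08:30–09:15, 15:30–15:45.
Eitan ∩ Zheng ∩ Jun: 08:30–09:15, 15:30–15:45.
Eitan ∩ Zheng ∩ Jun ∩ Ravi: 08:30–09:15, 15:30–15:45.
Eitan ∩ Zheng ∩ Jun ∩ Ravi ∩ Noor: 08:30–09:15, 15:30–15:45.
Eitan ∩ Zheng ∩ Jun ∩ Ravi ∩ Noor ∩ Yolanda: 15:30–15:45.
Windows ≥ 15 min: 15:30–15:45.
Latest start in the last window 15:30–15:45 is 15:45 − 15 min = 15:30.

15:30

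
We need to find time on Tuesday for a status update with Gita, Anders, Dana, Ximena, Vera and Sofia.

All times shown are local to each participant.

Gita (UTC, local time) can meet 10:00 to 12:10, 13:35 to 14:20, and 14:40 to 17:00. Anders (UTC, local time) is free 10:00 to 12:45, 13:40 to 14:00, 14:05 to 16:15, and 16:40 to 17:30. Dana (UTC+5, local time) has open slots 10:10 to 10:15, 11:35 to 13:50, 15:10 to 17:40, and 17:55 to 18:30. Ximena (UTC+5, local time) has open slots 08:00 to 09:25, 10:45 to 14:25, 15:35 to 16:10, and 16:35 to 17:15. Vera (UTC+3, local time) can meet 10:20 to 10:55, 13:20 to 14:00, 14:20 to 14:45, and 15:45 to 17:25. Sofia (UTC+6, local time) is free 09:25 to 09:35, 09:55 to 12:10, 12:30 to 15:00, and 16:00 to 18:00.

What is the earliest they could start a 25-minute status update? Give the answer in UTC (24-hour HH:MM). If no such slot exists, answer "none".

10:35

Gita → UTC: 10:00–12:10, 13:35–14:20, 14:40–17:00.
Anders → UTC: 10:00–12:45, 13:40–14:00, 14:05–16:15, 16:40–17:30.
Dana → UTC: 05:10–05:15, 06:35–08:50, 10:10–12:40, 12:55–13:30.
Ximena → UTC: 03:00–04:25, 05:45–09:25, 10:35–11:10, 11:35–12:15.
Vera → UTC: 07:20–07:55, 10:20–11:00, 11:20–11:45, 12:45–14:25.
Sofia → UTC: 03:25–03:35, 03:55–06:10, 06:30–09:00, 10:00–12:00.
Gita ∩ Anders: 10:00–12:10, 13:40–14:00, 14:05–14:20, 14:40–16:15, 16:40–17:00.
Gita ∩ Anders ∩ Dana: 10:10–12:10.
Gita ∩ Anders ∩ Dana ∩ Ximena: 10:35–11:10, 11:35–12:10.
Gita ∩ Anders ∩ Dana ∩ Ximena ∩ Vera: 10:35–11:00, 11:35–11:45.
Gita ∩ Anders ∩ Dana ∩ Ximena ∩ Vera ∩ Sofia: 10:35–11:00, 11:35–11:45.
Windows ≥ 25 min: 10:35–11:00.
Earliest such window starts at 10:35.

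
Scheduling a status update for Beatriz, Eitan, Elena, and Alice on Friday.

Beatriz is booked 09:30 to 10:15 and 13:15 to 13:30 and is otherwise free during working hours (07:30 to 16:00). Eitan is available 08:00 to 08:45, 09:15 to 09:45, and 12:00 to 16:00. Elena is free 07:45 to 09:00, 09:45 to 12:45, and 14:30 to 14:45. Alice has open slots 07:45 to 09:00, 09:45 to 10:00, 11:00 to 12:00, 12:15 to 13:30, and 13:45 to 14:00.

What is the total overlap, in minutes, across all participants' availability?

75 minutes

Beatriz free within 07:30–16:00: 07:30–09:30, 10:15–13:15, 13:30–16:00.
Beatriz ∩ Eitan: 08:00–08:45, 09:15–09:30, 12:00–13:15, 13:30–16:00.
Beatriz ∩ Eitan ∩ Elena: 08:00–08:45, 12:00–12:45, 14:30–14:45.
Beatriz ∩ Eitan ∩ Elena ∩ Alice: 08:00–08:45, 12:15–12:45.
Total common minutes: 45 + 30 = 75.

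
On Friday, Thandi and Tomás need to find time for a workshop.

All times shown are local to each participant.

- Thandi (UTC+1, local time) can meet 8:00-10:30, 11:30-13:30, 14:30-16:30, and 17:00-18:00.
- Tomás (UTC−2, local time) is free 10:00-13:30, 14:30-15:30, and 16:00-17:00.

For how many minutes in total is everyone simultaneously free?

Thandi → UTC: 07:00–09:30, 10:30–12:30, 13:30–15:30, 16:00–17:00.
Tomás → UTC: 12:00–15:30, 16:30–17:30, 18:00–19:00.
Thandi ∩ Tomás: 12:00–12:30, 13:30–15:30, 16:30–17:00.
Total common minutes: 30 + 120 + 30 = 180.

180 minutes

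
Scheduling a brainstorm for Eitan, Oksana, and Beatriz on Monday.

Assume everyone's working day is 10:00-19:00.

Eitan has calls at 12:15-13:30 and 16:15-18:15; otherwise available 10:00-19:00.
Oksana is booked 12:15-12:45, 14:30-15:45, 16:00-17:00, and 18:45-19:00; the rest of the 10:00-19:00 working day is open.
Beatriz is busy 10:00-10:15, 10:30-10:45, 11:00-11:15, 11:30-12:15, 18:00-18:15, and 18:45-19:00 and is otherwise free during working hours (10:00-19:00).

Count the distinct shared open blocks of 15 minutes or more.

6

Eitan free within 10:00–19:00: 10:00–12:15, 13:30–16:15, 18:15–19:00.
Oksana free within 10:00–19:00: 10:00–12:15, 12:45–14:30, 15:45–16:00, 17:00–18:45.
Beatriz free within 10:00–19:00: 10:15–10:30, 10:45–11:00, 11:15–11:30, 12:15–18:00, 18:15–18:45.
Eitan ∩ Oksana: 10:00–12:15, 13:30–14:30, 15:45–16:00, 18:15–18:45.
Eitan ∩ Oksana ∩ Beatriz: 10:15–10:30, 10:45–11:00, 11:15–11:30, 13:30–14:30, 15:45–16:00, 18:15–18:45.
Windows ≥ 15 min: 10:15–10:30, 10:45–11:00, 11:15–11:30, 13:30–14:30, 15:45–16:00, 18:15–18:45.
That's 6 windows.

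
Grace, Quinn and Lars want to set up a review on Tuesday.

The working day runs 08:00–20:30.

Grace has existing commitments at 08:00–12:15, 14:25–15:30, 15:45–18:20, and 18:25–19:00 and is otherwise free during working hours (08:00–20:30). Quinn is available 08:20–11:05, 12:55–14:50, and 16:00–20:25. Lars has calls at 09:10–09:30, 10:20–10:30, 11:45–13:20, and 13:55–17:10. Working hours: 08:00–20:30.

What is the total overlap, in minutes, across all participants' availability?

125 minutes

Grace free within 08:00–20:30: 12:15–14:25, 15:30–15:45, 18:20–18:25, 19:00–20:30.
Lars free within 08:00–20:30: 08:00–09:10, 09:30–10:20, 10:30–11:45, 13:20–13:55, 17:10–20:30.
Grace ∩ Quinn: 12:55–14:25, 18:20–18:25, 19:00–20:25.
Grace ∩ Quinn ∩ Lars: 13:20–13:55, 18:20–18:25, 19:00–20:25.
Total common minutes: 35 + 5 + 85 = 125.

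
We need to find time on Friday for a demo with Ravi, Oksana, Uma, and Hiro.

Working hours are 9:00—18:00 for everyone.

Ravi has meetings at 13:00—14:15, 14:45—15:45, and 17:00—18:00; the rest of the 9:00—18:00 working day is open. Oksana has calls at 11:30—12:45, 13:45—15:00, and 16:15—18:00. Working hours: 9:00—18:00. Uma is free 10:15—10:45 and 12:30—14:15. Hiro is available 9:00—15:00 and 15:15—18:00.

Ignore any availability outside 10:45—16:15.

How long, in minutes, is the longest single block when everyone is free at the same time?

Ravi free within 09:00–18:00: 09:00–13:00, 14:15–14:45, 15:45–17:00.
Oksana free within 09:00–18:00: 09:00–11:30, 12:45–13:45, 15:00–16:15.
Ravi ∩ Oksana: 09:00–11:30, 12:45–13:00, 15:45–16:15.
Ravi ∩ Oksana ∩ Uma: 10:15–10:45, 12:45–13:00.
Ravi ∩ Oksana ∩ Uma ∩ Hiro: 10:15–10:45, 12:45–13:00.
Restricted to 10:45–16:15: 12:45–13:00.
Single common window of 15 minutes.

15 minutes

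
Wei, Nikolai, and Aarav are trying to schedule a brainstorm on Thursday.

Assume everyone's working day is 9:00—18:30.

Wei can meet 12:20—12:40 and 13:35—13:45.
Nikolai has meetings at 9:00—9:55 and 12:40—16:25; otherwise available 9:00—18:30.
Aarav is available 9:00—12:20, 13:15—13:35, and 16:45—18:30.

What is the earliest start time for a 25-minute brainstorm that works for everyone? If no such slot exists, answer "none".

Nikolai free within 09:00–18:30: 09:55–12:40, 16:25–18:30.
Wei ∩ Nikolai: 12:20–12:40.
Wei ∩ Nikolai ∩ Aarav: (none).
Windows ≥ 25 min: (none).

none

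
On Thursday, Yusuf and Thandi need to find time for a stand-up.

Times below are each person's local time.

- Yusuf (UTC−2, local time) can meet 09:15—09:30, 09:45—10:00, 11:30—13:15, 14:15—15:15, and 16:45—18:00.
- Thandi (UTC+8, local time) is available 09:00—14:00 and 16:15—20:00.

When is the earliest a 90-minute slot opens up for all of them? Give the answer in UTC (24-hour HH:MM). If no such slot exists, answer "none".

none

Yusuf → UTC: 11:15–11:30, 11:45–12:00, 13:30–15:15, 16:15–17:15, 18:45–20:00.
Thandi → UTC: 01:00–06:00, 08:15–12:00.
Yusuf ∩ Thandi: 11:15–11:30, 11:45–12:00.
Windows ≥ 90 min: (none).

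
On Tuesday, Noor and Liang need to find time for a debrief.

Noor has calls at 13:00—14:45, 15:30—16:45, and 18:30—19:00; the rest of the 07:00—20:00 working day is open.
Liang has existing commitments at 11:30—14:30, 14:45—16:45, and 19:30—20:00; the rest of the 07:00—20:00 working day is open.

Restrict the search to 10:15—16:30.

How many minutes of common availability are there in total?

75 minutes

Noor free within 07:00–20:00: 07:00–13:00, 14:45–15:30, 16:45–18:30, 19:00–20:00.
Liang free within 07:00–20:00: 07:00–11:30, 14:30–14:45, 16:45–19:30.
Noor ∩ Liang: 07:00–11:30, 16:45–18:30, 19:00–19:30.
Restricted to 10:15–16:30: 10:15–11:30.
Total common minutes: 75.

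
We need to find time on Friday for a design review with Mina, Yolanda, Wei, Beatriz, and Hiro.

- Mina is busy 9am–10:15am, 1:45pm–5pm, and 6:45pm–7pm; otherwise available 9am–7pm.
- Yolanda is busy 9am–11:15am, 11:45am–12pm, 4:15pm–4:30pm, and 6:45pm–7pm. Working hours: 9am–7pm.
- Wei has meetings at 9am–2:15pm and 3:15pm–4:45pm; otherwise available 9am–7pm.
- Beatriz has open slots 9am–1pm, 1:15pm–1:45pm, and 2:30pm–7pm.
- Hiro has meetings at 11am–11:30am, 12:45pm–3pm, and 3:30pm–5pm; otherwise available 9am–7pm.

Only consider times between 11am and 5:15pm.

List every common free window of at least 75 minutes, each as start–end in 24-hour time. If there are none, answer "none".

none

Mina free within 09:00–19:00: 10:15–13:45, 17:00–18:45.
Yolanda free within 09:00–19:00: 11:15–11:45, 12:00–16:15, 16:30–18:45.
Wei free within 09:00–19:00: 14:15–15:15, 16:45–19:00.
Hiro free within 09:00–19:00: 09:00–11:00, 11:30–12:45, 15:00–15:30, 17:00–19:00.
Mina ∩ Yolanda: 11:15–11:45, 12:00–13:45, 17:00–18:45.
Mina ∩ Yolanda ∩ Wei: 17:00–18:45.
Mina ∩ Yolanda ∩ Wei ∩ Beatriz: 17:00–18:45.
Mina ∩ Yolanda ∩ Wei ∩ Beatriz ∩ Hiro: 17:00–18:45.
Restricted to 11:00–17:15: 17:00–17:15.
Windows ≥ 75 min: (none).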